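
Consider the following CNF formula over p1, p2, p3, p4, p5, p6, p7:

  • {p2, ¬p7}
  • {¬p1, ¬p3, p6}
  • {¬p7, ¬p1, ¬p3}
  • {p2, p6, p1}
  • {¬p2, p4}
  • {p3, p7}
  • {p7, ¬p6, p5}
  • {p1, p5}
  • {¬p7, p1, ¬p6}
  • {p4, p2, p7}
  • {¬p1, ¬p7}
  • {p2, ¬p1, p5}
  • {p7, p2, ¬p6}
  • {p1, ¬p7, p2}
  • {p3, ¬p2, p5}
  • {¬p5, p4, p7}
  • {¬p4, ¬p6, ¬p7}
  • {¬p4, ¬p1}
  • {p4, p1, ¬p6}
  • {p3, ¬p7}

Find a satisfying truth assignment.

Branch on p1: take p1 = False.
  then p5 is forced to True.
Branch on p2: take p2 = True.
  then p4 is forced to True.
Branch on p3: take p3 = True.
For the remaining variables, p6 = False, p7 = True works.

p1 = F, p2 = T, p3 = T, p4 = T, p5 = T, p6 = F, p7 = T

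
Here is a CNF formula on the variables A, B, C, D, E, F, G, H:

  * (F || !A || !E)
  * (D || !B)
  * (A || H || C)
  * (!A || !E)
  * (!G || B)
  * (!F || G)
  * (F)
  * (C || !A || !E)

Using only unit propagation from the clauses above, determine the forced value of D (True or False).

(F) stands alone — F = True.
From (!F || G) and F = True: G = True.
In (B || !G), !G is now false; B must hold, so B = True.
(!B || D): since B = True, the clause reduces to (D). D = True.

True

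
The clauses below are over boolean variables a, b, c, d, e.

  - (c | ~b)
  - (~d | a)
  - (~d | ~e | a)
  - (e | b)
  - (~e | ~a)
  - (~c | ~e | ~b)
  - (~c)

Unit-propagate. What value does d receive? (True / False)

(~c) is a unit clause: c = False.
(~b | c) with c = False leaves only ~b, so b = False.
(e | b): since b = False, the clause reduces to (e). e = True.
From (~e | ~a) and e = True: a = False.
In (a | ~d), a is now false; ~d must hold, so d = False.

False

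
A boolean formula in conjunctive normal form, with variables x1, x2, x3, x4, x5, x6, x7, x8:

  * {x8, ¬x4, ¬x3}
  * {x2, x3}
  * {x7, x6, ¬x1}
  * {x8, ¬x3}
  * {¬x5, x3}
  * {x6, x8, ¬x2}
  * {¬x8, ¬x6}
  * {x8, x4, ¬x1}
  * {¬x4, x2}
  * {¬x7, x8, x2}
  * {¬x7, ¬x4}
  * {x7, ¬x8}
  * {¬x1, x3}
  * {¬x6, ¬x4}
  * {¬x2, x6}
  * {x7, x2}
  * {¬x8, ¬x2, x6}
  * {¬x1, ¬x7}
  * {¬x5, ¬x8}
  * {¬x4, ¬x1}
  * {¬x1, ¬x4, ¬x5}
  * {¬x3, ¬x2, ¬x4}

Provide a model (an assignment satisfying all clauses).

x1 = F, x2 = F, x3 = T, x4 = F, x5 = F, x6 = F, x7 = T, x8 = T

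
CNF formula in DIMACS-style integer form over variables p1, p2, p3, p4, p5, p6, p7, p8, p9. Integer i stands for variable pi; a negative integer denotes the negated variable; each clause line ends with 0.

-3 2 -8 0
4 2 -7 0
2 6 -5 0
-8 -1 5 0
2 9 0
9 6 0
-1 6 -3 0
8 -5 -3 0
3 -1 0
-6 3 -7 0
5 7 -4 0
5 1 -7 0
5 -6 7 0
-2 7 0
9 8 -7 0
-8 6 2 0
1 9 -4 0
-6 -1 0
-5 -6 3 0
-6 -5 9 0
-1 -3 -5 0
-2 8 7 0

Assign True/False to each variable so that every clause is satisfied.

p1=F, p2=T, p3=F, p4=T, p5=T, p6=F, p7=T, p8=T, p9=T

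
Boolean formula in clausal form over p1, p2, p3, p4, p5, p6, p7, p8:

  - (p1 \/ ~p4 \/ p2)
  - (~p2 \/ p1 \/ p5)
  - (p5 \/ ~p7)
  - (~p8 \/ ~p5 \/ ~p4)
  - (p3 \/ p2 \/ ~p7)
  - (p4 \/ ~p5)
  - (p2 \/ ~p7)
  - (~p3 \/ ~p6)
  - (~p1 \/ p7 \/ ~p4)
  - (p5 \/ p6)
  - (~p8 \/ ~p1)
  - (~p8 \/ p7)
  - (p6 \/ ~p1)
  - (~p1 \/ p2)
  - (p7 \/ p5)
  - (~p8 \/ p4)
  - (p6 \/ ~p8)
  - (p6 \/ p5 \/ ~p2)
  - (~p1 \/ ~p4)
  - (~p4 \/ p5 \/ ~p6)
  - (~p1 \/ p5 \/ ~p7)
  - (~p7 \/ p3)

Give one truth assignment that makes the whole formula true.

p1=False, p2=True, p3=False, p4=True, p5=True, p6=False, p7=False, p8=False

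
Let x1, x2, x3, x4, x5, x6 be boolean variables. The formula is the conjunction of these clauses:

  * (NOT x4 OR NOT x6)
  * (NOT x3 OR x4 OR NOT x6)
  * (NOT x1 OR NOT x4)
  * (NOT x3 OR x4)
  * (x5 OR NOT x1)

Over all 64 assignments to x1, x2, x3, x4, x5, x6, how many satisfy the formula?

Case analysis on x4 and x1:
  x4=1, x1=1: a clause becomes empty — 0.
  x4=1, x1=0: forces x6=0; x2, x3, x5 free → 2^3 = 8.
  x4=0, x1=1: remaining (x2,x3,x5,x6) ∈ {(0,0,1,0); (0,0,1,1); (1,0,1,0); (1,0,1,1)} — 4.
  x4=0, x1=0: forces x3=0; x2, x5, x6 free → 2^3 = 8.
Total: 0 + 8 + 4 + 8 = 20.

20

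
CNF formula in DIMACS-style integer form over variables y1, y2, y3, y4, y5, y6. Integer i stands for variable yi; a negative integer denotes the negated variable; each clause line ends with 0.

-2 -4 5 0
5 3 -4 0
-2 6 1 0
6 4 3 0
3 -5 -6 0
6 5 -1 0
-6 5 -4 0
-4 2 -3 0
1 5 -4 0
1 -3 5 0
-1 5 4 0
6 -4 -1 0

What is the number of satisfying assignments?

Split on y4, then y5.
  y4=1, y5=1: remaining (y1,y2,y3,y6) ∈ {(0,0,0,0); (0,1,1,1); (1,1,1,1)} — 3.
  y4=1, y5=0: a clause becomes empty — 0.
  y4=0, y5=1: 7 of the 16 assignments to (y1,y2,y3,y6) work.
  y4=0, y5=0: remaining (y1,y2,y3,y6) ∈ {(0,0,0,1); (0,1,0,1)} — 2.
Total: 3 + 0 + 7 + 2 = 12.

12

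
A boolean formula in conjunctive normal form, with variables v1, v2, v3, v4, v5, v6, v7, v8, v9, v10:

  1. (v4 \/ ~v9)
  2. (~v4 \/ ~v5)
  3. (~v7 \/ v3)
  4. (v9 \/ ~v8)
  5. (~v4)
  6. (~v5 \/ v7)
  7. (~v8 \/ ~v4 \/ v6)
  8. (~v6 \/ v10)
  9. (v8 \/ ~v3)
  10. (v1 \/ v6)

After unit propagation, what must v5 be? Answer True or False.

False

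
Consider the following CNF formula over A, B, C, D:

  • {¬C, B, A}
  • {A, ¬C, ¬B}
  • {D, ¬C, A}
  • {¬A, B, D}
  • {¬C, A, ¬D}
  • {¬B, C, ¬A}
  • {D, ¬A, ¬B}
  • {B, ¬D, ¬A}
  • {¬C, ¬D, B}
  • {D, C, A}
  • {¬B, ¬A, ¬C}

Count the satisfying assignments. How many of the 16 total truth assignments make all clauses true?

The models are:
  A=0 B=0 C=0 D=1
  A=0 B=1 C=0 D=1
That's 2 in total.

2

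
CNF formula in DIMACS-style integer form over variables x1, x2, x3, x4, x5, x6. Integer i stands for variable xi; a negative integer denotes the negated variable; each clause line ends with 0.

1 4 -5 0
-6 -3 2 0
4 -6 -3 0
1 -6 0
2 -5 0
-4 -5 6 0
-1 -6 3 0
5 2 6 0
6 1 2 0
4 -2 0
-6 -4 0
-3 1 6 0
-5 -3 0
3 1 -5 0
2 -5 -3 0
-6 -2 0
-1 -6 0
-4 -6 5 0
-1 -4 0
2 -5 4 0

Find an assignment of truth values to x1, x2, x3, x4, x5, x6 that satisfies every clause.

x1=F, x2=T, x3=F, x4=T, x5=F, x6=F

Branch on x1: take x1 = False.
  then x6 is forced to False.
  then x2 is forced to True.
  then x4 is forced to True.
  then x5 is forced to False.
  then x3 is forced to False.
Check each clause:
  1. (x1 \/ x4 \/ ~x5) — ~x5 is true.
  2. (~x6 \/ x2 \/ ~x3) — ~x6 is true.
  3. (~x6 \/ x4 \/ ~x3) — ~x6 is true.
  4. (x1 \/ ~x6) — ~x6 is true.
  5. (x2 \/ ~x5) — x2 is true.
  6. (x6 \/ ~x5 \/ ~x4) — ~x5 is true.
  7. (~x6 \/ x3 \/ ~x1) — ~x6 is true.
  8. (x5 \/ x6 \/ x2) — x2 is true.
  9. (x2 \/ x6 \/ x1) — x2 is true.
  10. (x4 \/ ~x2) — x4 is true.
  11. (~x6 \/ ~x4) — ~x6 is true.
  12. (~x3 \/ x1 \/ x6) — ~x3 is true.
  13. (~x5 \/ ~x3) — ~x5 is true.
  14. (~x5 \/ x1 \/ x3) — ~x5 is true.
  15. (~x5 \/ x2 \/ ~x3) — x2 is true.
  16. (~x2 \/ ~x6) — ~x6 is true.
  17. (~x6 \/ ~x1) — ~x6 is true.
  18. (~x4 \/ x5 \/ ~x6) — ~x6 is true.
  19. (~x4 \/ ~x1) — ~x1 is true.
  20. (~x5 \/ x2 \/ x4) — x2 is true.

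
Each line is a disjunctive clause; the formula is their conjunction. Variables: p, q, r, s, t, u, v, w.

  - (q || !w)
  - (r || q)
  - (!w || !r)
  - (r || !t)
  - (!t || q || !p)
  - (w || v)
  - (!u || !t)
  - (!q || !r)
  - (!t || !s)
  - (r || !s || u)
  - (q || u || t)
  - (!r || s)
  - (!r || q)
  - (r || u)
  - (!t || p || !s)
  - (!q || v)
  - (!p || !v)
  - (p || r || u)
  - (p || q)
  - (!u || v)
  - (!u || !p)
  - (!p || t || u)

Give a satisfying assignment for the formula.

p = False  q = True  r = False  s = False  t = False  u = True  v = True  w = True

Try p = False.
  then q is forced to True.
  then r is forced to False.
  then t is forced to False.
  then u is forced to True.
  then v is forced to True.
s, w are now unconstrained; take s = False, w = True.
Every clause has at least one true literal under this assignment.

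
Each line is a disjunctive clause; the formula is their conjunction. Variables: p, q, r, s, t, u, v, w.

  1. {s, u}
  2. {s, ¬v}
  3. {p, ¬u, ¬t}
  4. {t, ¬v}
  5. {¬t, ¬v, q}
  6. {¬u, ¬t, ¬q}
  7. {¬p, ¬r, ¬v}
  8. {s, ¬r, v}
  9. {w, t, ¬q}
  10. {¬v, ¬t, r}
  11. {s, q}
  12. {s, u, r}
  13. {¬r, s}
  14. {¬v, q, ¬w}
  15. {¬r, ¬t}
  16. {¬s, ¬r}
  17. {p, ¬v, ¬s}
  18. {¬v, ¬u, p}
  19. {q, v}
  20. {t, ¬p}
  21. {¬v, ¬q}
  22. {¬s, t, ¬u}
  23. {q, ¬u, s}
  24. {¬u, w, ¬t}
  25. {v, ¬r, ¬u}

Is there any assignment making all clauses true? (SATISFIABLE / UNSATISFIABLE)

SATISFIABLE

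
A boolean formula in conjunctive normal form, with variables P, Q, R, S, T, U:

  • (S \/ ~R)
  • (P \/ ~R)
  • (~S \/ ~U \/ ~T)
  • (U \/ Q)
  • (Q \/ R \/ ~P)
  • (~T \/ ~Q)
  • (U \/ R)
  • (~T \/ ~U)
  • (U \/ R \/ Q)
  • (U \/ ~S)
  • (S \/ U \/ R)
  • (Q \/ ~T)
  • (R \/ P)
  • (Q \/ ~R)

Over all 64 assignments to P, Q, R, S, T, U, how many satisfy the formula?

3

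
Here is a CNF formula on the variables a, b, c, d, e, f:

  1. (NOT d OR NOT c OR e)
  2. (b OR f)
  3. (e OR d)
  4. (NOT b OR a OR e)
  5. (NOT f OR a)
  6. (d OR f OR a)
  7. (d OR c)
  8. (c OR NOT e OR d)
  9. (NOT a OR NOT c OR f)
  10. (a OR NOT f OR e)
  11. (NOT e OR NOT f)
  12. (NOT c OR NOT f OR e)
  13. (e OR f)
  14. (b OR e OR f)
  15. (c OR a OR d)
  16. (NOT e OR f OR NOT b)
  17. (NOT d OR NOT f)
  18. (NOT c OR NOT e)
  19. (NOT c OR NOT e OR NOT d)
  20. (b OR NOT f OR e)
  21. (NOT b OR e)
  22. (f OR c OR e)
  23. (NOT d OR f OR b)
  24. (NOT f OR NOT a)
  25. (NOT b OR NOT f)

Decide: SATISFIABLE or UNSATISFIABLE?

f = True:
  propagation gives a=True; an empty clause results — contradiction.
f = False:
  propagation gives b=True, e=True; an empty clause results — contradiction.
Every branch closes, so no satisfying assignment exists.

UNSATISFIABLE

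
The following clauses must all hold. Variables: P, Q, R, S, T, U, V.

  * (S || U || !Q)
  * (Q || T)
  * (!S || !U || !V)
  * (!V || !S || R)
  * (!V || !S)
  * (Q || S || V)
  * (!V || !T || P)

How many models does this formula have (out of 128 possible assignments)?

42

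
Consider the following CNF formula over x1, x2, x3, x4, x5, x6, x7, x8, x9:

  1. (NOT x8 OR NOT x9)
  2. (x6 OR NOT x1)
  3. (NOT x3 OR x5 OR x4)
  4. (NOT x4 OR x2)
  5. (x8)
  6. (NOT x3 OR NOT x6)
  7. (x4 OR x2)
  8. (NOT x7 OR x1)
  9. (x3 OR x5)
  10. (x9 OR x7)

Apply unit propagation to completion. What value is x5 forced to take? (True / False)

(x8) is a unit clause: x8 = True.
(NOT x8 OR NOT x9) with x8 = True leaves only NOT x9, so x9 = False.
In (x9 OR x7), x9 is now false; x7 must hold, so x7 = True.
(x1 OR NOT x7) with x7 = True leaves only x1, so x1 = True.
From (NOT x1 OR x6) and x1 = True: x6 = True.
In (NOT x3 OR NOT x6), NOT x6 is now false; NOT x3 must hold, so x3 = False.
From (x5 OR x3) and x3 = False: x5 = True.

True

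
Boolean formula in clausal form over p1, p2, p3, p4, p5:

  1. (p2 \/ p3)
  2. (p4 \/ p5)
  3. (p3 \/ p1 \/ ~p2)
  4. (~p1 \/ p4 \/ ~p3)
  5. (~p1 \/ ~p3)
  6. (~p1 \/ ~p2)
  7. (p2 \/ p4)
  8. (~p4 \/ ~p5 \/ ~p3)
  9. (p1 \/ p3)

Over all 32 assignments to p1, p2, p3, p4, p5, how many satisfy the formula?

3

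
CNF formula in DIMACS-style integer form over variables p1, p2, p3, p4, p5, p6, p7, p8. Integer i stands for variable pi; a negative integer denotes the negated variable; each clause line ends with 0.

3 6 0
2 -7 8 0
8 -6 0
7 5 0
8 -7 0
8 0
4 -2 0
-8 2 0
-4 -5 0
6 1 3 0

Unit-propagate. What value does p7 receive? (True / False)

Unit clause (p8) sets p8 = True.
(~p8 \/ p2): since p8 = True, the clause reduces to (p2). p2 = True.
From (p4 \/ ~p2) and p2 = True: p4 = True.
From (~p4 \/ ~p5) and p4 = True: p5 = False.
(p7 \/ p5): since p5 = False, the clause reduces to (p7). p7 = True.

True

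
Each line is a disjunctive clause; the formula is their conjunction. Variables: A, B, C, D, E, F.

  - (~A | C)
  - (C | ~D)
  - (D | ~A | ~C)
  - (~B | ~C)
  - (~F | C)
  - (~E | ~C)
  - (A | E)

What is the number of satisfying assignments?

Satisfying assignments:
  A=0 B=0 C=0 D=0 E=1 F=0
  A=0 B=1 C=0 D=0 E=1 F=0
  A=1 B=0 C=1 D=1 E=0 F=0
  A=1 B=0 C=1 D=1 E=0 F=1
Count: 4.

4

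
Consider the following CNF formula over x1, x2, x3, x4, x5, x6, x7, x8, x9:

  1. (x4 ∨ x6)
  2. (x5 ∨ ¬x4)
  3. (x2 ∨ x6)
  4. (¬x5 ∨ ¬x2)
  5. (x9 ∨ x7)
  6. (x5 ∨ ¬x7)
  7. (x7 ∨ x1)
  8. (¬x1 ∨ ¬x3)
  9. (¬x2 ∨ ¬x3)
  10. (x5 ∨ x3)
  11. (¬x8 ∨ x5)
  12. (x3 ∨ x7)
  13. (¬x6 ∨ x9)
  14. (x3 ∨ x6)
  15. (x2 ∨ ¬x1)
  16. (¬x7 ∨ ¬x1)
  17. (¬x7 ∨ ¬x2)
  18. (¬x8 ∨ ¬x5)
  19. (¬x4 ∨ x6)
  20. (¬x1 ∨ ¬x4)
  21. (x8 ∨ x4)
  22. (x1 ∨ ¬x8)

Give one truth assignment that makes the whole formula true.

x1=False, x2=False, x3=True, x4=True, x5=True, x6=True, x7=True, x8=False, x9=True

x9 occurs only positively in the remaining clauses — set x9 = True.
Set x1 = False and propagate.
  then x7 is forced to True.
  then x5 is forced to True.
  then x2 is forced to False.
  then x6 is forced to True.
  then x8 is forced to False.
  then x4 is forced to True.
x3 is now unconstrained; take x3 = True.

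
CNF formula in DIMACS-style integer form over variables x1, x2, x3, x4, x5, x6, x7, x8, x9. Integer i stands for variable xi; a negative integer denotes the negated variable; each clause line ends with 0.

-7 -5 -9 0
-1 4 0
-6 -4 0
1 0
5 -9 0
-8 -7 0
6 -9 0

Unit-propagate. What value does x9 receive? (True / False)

False

Unit clause (x1) sets x1 = True.
(x4 | ~x1) with x1 = True leaves only x4, so x4 = True.
(~x6 | ~x4): since x4 = True, the clause reduces to (~x6). x6 = False.
(~x9 | x6) with x6 = False leaves only ~x9, so x9 = False.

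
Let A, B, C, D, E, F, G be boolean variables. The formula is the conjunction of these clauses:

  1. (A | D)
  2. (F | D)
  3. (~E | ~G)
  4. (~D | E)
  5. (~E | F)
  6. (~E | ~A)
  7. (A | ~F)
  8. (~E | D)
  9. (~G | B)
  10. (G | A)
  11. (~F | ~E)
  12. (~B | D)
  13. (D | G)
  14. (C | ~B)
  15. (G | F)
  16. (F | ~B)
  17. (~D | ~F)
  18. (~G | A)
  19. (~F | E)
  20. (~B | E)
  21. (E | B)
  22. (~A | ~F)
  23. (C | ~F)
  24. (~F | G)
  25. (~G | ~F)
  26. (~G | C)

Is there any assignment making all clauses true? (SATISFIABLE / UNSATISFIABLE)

UNSATISFIABLE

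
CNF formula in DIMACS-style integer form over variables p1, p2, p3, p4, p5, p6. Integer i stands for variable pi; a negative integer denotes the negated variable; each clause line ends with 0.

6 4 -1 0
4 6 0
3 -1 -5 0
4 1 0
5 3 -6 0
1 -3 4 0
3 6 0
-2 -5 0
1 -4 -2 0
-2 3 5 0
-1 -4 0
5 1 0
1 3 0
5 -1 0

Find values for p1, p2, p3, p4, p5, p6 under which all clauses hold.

Pure literal: p2 appears only negated; assign p2 = False.
Branch on p1: take p1 = False.
  then p4 is forced to True.
  then p5 is forced to True.
  then p3 is forced to True.
p6 is now unconstrained; take p6 = True.

p1=0, p2=0, p3=1, p4=1, p5=1, p6=1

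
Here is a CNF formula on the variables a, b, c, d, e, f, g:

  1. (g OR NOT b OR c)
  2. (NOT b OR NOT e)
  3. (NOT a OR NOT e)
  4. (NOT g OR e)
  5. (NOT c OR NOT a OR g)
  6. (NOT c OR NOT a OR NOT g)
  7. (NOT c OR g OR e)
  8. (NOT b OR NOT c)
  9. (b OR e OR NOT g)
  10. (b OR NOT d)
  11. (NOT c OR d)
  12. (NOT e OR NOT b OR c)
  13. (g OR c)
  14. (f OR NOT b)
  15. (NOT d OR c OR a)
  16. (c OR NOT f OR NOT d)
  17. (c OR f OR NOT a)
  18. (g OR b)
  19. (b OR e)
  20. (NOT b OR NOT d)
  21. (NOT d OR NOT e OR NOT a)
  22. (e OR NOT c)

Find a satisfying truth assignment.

a=F  b=F  c=F  d=F  e=T  f=T  g=T

Check each clause:
  1. (NOT b OR g OR c) — NOT b is true.
  2. (NOT b OR NOT e) — NOT b is true.
  3. (NOT e OR NOT a) — NOT a is true.
  4. (e OR NOT g) — e is true.
  5. (NOT a OR g OR NOT c) — NOT c is true.
  6. (NOT c OR NOT a OR NOT g) — NOT c is true.
  7. (g OR NOT c OR e) — NOT c is true.
  8. (NOT b OR NOT c) — NOT c is true.
  9. (b OR e OR NOT g) — e is true.
  10. (NOT d OR b) — NOT d is true.
  11. (NOT c OR d) — NOT c is true.
  12. (NOT e OR c OR NOT b) — NOT b is true.
  13. (c OR g) — g is true.
  14. (f OR NOT b) — NOT b is true.
  15. (c OR a OR NOT d) — NOT d is true.
  16. (NOT f OR c OR NOT d) — NOT d is true.
  17. (NOT a OR c OR f) — NOT a is true.
  18. (g OR b) — g is true.
  19. (e OR b) — e is true.
  20. (NOT d OR NOT b) — NOT d is true.
  21. (NOT e OR NOT a OR NOT d) — NOT d is true.
  22. (e OR NOT c) — e is true.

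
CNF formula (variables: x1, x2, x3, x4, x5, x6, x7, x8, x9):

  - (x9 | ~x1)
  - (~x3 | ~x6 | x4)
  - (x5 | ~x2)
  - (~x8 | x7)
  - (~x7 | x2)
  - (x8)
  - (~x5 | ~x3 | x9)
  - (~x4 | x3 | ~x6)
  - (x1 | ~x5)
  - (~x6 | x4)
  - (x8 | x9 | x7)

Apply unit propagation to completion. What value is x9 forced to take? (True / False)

True

Unit clause (x8) sets x8 = True.
From (~x8 | x7) and x8 = True: x7 = True.
(x2 | ~x7): since x7 = True, the clause reduces to (x2). x2 = True.
From (~x2 | x5) and x2 = True: x5 = True.
(~x5 | x1) with x5 = True leaves only x1, so x1 = True.
(~x1 | x9): since x1 = True, the clause reduces to (x9). x9 = True.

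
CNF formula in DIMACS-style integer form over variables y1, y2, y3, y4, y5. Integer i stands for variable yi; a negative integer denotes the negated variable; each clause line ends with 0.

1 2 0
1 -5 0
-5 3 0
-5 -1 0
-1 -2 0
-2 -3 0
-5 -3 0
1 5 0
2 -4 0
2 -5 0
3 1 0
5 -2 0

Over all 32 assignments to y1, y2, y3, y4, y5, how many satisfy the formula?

2

The models are:
  y1=1 y2=0 y3=0 y4=0 y5=0
  y1=1 y2=0 y3=1 y4=0 y5=0
Count: 2.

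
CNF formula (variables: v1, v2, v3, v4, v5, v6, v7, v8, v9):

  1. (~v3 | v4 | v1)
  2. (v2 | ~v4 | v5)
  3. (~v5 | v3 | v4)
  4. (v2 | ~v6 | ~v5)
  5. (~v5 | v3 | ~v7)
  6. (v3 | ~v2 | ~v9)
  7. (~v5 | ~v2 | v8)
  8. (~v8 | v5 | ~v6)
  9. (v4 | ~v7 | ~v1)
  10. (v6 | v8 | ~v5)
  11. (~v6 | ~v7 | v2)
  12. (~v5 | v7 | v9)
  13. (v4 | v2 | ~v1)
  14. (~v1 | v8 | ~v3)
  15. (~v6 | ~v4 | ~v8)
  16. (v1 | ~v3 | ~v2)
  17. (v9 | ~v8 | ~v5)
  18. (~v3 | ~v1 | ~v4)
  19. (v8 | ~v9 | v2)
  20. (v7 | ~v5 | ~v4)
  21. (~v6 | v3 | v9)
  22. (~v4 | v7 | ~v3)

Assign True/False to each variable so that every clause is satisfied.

v1=F, v2=T, v3=F, v4=T, v5=F, v6=F, v7=F, v8=T, v9=F

Check each clause:
  1. (v1 | ~v3 | v4) — v4 is true.
  2. (~v4 | v5 | v2) — v2 is true.
  3. (~v5 | v3 | v4) — v4 is true.
  4. (v2 | ~v6 | ~v5) — ~v6 is true.
  5. (v3 | ~v5 | ~v7) — ~v7 is true.
  6. (~v2 | ~v9 | v3) — ~v9 is true.
  7. (v8 | ~v5 | ~v2) — v8 is true.
  8. (~v8 | v5 | ~v6) — ~v6 is true.
  9. (~v1 | v4 | ~v7) — ~v7 is true.
  10. (~v5 | v6 | v8) — v8 is true.
  11. (~v7 | v2 | ~v6) — ~v7 is true.
  12. (v9 | ~v5 | v7) — ~v5 is true.
  13. (~v1 | v4 | v2) — v2 is true.
  14. (v8 | ~v3 | ~v1) — v8 is true.
  15. (~v8 | ~v4 | ~v6) — ~v6 is true.
  16. (~v3 | ~v2 | v1) — ~v3 is true.
  17. (~v8 | v9 | ~v5) — ~v5 is true.
  18. (~v3 | ~v1 | ~v4) — ~v3 is true.
  19. (v2 | v8 | ~v9) — v8 is true.
  20. (v7 | ~v4 | ~v5) — ~v5 is true.
  21. (v9 | ~v6 | v3) — ~v6 is true.
  22. (~v3 | v7 | ~v4) — ~v3 is true.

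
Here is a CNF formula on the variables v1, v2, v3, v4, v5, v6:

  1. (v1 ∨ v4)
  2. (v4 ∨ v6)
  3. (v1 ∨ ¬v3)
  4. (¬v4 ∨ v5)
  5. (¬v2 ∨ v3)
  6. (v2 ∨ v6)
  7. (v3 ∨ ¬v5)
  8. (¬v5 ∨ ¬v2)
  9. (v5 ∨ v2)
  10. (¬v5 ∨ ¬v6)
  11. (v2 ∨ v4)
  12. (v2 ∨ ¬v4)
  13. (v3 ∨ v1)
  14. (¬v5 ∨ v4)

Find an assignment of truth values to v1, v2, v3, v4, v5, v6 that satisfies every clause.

Pure literal: v1 appears only positively; assign v1 = True.
Try v2 = True.
  then v3 is forced to True.
  then v5 is forced to False.
  then v4 is forced to False.
  then v6 is forced to True.

v1=T  v2=T  v3=T  v4=F  v5=F  v6=T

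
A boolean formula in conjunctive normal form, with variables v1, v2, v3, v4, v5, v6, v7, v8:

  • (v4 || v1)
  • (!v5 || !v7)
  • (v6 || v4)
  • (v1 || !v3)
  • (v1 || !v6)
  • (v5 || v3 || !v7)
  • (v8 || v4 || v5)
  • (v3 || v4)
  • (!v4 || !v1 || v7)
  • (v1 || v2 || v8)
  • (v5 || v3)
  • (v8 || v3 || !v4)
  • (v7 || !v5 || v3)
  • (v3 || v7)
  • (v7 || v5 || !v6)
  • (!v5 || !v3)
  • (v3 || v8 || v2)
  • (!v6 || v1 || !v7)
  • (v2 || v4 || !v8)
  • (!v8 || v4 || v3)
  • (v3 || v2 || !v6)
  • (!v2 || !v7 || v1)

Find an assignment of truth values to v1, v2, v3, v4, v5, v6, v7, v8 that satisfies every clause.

v1=T, v2=T, v3=T, v4=T, v5=F, v6=F, v7=T, v8=T

Branch on v1: take v1 = True.
Try v2 = True.
Set v3 = True and propagate.
  then v5 is forced to False.
The remaining clauses are satisfied by v4 = True, v6 = False, v7 = True, v8 = True.
Every clause has at least one true literal under this assignment.
Check each clause:
  1. (v1 || v4) — v1 is true.
  2. (!v7 || !v5) — !v5 is true.
  3. (v6 || v4) — v4 is true.
  4. (v1 || !v3) — v1 is true.
  5. (v1 || !v6) — v1 is true.
  6. (!v7 || v3 || v5) — v3 is true.
  7. (v5 || v8 || v4) — v8 is true.
  8. (v3 || v4) — v3 is true.
  9. (v7 || !v4 || !v1) — v7 is true.
  10. (v1 || v2 || v8) — v8 is true.
  11. (v3 || v5) — v3 is true.
  12. (!v4 || v3 || v8) — v8 is true.
  13. (v7 || !v5 || v3) — v3 is true.
  14. (v3 || v7) — v3 is true.
  15. (!v6 || v7 || v5) — !v6 is true.
  16. (!v3 || !v5) — !v5 is true.
  17. (v3 || v2 || v8) — v8 is true.
  18. (v1 || !v6 || !v7) — v1 is true.
  19. (!v8 || v4 || v2) — v2 is true.
  20. (v3 || v4 || !v8) — v3 is true.
  21. (v3 || !v6 || v2) — !v6 is true.
  22. (v1 || !v2 || !v7) — v1 is true.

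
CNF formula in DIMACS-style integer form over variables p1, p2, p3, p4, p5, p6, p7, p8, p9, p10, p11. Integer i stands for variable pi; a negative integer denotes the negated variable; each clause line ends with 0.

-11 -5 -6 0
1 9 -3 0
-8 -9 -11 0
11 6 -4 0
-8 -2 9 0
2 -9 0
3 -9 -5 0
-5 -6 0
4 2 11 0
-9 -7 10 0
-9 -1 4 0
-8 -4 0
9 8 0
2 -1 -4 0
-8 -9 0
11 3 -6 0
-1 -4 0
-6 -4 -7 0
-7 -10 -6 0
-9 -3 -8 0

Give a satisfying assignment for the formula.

p1=False, p2=True, p3=False, p4=True, p5=False, p6=True, p7=False, p8=False, p9=True, p10=False, p11=True

Check each clause:
  1. (~p6 \/ ~p11 \/ ~p5) — ~p5 is true.
  2. (p9 \/ ~p3 \/ p1) — p9 is true.
  3. (~p9 \/ ~p11 \/ ~p8) — ~p8 is true.
  4. (~p4 \/ p6 \/ p11) — p11 is true.
  5. (p9 \/ ~p2 \/ ~p8) — ~p8 is true.
  6. (~p9 \/ p2) — p2 is true.
  7. (~p5 \/ ~p9 \/ p3) — ~p5 is true.
  8. (~p6 \/ ~p5) — ~p5 is true.
  9. (p4 \/ p2 \/ p11) — p2 is true.
  10. (~p7 \/ ~p9 \/ p10) — ~p7 is true.
  11. (~p1 \/ ~p9 \/ p4) — p4 is true.
  12. (~p8 \/ ~p4) — ~p8 is true.
  13. (p9 \/ p8) — p9 is true.
  14. (~p4 \/ ~p1 \/ p2) — p2 is true.
  15. (~p9 \/ ~p8) — ~p8 is true.
  16. (~p6 \/ p11 \/ p3) — p11 is true.
  17. (~p4 \/ ~p1) — ~p1 is true.
  18. (~p4 \/ ~p7 \/ ~p6) — ~p7 is true.
  19. (~p10 \/ ~p6 \/ ~p7) — ~p7 is true.
  20. (~p3 \/ ~p9 \/ ~p8) — ~p8 is true.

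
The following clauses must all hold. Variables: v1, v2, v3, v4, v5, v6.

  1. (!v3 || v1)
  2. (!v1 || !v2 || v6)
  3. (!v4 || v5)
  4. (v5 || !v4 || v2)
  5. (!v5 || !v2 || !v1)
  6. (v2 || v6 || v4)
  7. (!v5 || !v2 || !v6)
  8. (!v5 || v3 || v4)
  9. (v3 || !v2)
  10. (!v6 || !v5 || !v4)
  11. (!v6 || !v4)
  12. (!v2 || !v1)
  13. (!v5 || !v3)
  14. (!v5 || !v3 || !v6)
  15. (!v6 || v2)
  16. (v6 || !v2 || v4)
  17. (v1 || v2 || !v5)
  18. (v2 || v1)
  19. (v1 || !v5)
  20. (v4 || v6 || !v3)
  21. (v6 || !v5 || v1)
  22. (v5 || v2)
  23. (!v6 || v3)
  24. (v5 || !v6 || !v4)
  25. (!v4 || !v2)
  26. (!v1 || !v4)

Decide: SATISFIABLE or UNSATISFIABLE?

UNSATISFIABLE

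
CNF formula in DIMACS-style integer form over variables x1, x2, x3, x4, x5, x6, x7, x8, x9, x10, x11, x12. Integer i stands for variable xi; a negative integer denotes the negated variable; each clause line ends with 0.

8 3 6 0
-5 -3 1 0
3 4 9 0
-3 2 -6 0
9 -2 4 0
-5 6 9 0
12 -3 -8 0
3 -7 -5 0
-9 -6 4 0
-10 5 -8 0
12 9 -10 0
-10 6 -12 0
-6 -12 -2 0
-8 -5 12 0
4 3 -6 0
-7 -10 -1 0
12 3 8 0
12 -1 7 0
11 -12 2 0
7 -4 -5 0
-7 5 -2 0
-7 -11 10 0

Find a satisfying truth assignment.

Try x1 = False.
The remaining clauses are satisfied by x2 = True, x3 = False, x4 = False, x5 = False, x6 = False, x7 = False, x8 = True, x9 = True, x10 = False, x11 = False, x12 = False.

x1=0, x2=1, x3=0, x4=0, x5=0, x6=0, x7=0, x8=1, x9=1, x10=0, x11=0, x12=0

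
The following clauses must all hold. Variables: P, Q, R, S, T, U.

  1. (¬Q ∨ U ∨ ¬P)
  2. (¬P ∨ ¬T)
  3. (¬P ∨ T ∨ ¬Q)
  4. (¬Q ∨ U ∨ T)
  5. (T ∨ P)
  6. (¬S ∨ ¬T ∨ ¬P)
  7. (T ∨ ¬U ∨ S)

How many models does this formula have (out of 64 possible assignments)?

Split on T, then P.
  T=T, P=T: a clause becomes empty — 0.
  T=T, P=F: Q, R, S, U free → 2^4 = 16.
  T=F, P=T: R free; 3 ways for (Q,S,U) × 2^1 = 6.
  T=F, P=F: a clause becomes empty — 0.
Total: 0 + 16 + 6 + 0 = 22.

22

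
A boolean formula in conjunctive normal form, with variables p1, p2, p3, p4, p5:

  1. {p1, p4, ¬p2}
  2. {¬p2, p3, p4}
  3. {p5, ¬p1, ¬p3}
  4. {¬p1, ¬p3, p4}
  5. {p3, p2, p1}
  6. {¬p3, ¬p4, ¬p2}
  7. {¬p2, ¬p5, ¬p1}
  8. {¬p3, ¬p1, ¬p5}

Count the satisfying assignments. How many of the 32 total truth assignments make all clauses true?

Case analysis on p1 and p3:
  p1=1, p3=1: a clause becomes empty — 0.
  p1=1, p3=0: 5 of the 8 assignments to (p2,p4,p5) work.
  p1=0, p3=1: remaining (p2,p4,p5) ∈ {(0,0,0); (0,0,1); (0,1,0); (0,1,1)} — 4.
  p1=0, p3=0: remaining (p2,p4,p5) ∈ {(1,1,0); (1,1,1)} — 2.
Total: 0 + 5 + 4 + 2 = 11.

11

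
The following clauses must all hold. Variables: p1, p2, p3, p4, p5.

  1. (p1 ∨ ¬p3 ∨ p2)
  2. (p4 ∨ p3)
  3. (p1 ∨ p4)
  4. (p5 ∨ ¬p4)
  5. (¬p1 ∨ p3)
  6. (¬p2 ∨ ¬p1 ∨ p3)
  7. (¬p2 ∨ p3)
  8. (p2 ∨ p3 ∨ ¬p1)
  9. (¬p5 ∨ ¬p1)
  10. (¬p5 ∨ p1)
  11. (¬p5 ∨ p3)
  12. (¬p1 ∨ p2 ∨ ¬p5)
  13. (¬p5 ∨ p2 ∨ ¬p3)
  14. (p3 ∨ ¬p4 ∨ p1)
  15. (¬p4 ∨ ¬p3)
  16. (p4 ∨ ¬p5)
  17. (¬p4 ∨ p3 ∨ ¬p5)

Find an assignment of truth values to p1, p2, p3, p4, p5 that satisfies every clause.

p1=T, p2=T, p3=T, p4=F, p5=F

Check each clause:
  1. (p2 ∨ ¬p3 ∨ p1) — p1 is true.
  2. (p4 ∨ p3) — p3 is true.
  3. (p1 ∨ p4) — p1 is true.
  4. (¬p4 ∨ p5) — ¬p4 is true.
  5. (¬p1 ∨ p3) — p3 is true.
  6. (p3 ∨ ¬p2 ∨ ¬p1) — p3 is true.
  7. (¬p2 ∨ p3) — p3 is true.
  8. (p2 ∨ ¬p1 ∨ p3) — p2 is true.
  9. (¬p5 ∨ ¬p1) — ¬p5 is true.
  10. (p1 ∨ ¬p5) — p1 is true.
  11. (¬p5 ∨ p3) — p3 is true.
  12. (¬p1 ∨ ¬p5 ∨ p2) — p2 is true.
  13. (p2 ∨ ¬p5 ∨ ¬p3) — p2 is true.
  14. (¬p4 ∨ p1 ∨ p3) — p1 is true.
  15. (¬p4 ∨ ¬p3) — ¬p4 is true.
  16. (p4 ∨ ¬p5) — ¬p5 is true.
  17. (¬p4 ∨ p3 ∨ ¬p5) — p3 is true.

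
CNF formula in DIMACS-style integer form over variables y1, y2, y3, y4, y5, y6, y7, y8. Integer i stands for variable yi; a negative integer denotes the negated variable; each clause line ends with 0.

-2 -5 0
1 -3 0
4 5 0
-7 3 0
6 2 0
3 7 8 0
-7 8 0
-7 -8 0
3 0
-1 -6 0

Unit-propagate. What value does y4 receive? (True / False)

Unit clause (y3) sets y3 = True.
From (y1 OR NOT y3) and y3 = True: y1 = True.
(NOT y1 OR NOT y6): since y1 = True, the clause reduces to (NOT y6). y6 = False.
From (y6 OR y2) and y6 = False: y2 = True.
In (NOT y5 OR NOT y2), NOT y2 is now false; NOT y5 must hold, so y5 = False.
(y5 OR y4) with y5 = False leaves only y4, so y4 = True.

True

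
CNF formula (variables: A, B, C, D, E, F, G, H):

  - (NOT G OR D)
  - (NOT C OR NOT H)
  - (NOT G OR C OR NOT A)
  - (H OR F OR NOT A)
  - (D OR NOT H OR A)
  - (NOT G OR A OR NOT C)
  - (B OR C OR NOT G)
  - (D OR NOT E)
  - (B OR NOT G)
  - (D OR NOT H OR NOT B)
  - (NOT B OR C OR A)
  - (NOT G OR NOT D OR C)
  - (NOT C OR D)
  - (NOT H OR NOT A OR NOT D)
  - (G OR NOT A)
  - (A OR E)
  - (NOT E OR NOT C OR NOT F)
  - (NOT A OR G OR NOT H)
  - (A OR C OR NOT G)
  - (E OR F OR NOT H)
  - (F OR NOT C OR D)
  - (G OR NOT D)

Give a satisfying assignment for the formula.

A=True, B=True, C=True, D=True, E=False, F=True, G=True, H=False

Try A = True.
  then G is forced to True.
  then D is forced to True.
  then C is forced to True.
  then H is forced to False.
  then F is forced to True.
  then B is forced to True.
  then E is forced to False.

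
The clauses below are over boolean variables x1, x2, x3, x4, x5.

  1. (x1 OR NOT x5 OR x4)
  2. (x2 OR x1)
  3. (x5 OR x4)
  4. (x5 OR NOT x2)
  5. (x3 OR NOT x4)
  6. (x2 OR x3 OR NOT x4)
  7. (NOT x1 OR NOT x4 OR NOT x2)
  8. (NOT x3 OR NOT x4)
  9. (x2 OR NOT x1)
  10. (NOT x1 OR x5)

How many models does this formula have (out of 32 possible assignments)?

2

Satisfying assignments:
  x1=1 x2=1 x3=0 x4=0 x5=1
  x1=1 x2=1 x3=1 x4=0 x5=1
Count: 2.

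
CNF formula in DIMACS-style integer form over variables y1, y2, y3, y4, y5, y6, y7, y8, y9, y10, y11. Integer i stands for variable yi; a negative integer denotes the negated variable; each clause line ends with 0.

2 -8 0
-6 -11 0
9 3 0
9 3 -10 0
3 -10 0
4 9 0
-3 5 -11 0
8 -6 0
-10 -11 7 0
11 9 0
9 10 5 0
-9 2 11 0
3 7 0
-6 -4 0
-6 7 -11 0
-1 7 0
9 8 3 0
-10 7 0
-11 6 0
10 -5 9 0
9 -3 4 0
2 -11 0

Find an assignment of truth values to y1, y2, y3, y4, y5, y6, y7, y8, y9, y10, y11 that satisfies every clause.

Pure literal: y2 appears only positively; assign y2 = True.
y7 occurs only positively in the remaining clauses — set y7 = True.
Try y3 = False.
  then y9 is forced to True.
  then y10 is forced to False.
Try y4 = True.
  then y6 is forced to False.
  then y11 is forced to False.
y1, y5, y8 are now unconstrained; take y1 = True, y5 = False, y8 = False.
Every clause has at least one true literal under this assignment.

y1=True, y2=True, y3=False, y4=True, y5=False, y6=False, y7=True, y8=False, y9=True, y10=False, y11=False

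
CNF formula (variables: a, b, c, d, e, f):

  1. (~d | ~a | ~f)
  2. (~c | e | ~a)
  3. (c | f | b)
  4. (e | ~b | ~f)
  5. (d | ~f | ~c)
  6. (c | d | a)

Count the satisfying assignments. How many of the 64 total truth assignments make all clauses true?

Split on c, then f.
  c=1, f=1: remaining (a,b,d,e) ∈ {(0,0,1,0); (0,0,1,1); (0,1,1,1)} — 3.
  c=1, f=0: b, d free; 3 ways for (a,e) × 2^2 = 12.
  c=0, f=1: 6 of the 16 assignments to (a,b,d,e) work.
  c=0, f=0: e free; 3 ways for (a,b,d) × 2^1 = 6.
Total: 3 + 12 + 6 + 6 = 27.

27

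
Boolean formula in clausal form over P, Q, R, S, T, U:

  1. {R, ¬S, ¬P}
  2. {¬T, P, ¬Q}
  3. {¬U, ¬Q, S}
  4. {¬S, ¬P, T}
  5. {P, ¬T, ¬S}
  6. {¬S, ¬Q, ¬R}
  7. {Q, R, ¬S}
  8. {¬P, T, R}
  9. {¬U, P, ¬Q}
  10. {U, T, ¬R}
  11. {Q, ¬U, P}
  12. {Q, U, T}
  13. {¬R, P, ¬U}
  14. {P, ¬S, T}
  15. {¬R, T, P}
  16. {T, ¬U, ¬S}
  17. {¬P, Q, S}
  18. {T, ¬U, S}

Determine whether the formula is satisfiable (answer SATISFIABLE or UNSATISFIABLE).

Try P = True.
For the remaining variables, Q = True, R = False, S = False, T = True, U = False works.
So P = T, Q = T, R = F, S = F, T = T, U = F is a satisfying assignment.

SATISFIABLE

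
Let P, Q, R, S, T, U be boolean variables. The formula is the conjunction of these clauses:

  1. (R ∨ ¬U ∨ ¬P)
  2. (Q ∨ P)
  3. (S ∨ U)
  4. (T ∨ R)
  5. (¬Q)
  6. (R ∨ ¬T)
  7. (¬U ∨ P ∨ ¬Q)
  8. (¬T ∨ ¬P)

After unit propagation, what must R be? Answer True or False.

True

(¬Q) is a unit clause: Q = False.
In (P ∨ Q), Q is now false; P must hold, so P = True.
(¬P ∨ ¬T) with P = True leaves only ¬T, so T = False.
From (R ∨ T) and T = False: R = True.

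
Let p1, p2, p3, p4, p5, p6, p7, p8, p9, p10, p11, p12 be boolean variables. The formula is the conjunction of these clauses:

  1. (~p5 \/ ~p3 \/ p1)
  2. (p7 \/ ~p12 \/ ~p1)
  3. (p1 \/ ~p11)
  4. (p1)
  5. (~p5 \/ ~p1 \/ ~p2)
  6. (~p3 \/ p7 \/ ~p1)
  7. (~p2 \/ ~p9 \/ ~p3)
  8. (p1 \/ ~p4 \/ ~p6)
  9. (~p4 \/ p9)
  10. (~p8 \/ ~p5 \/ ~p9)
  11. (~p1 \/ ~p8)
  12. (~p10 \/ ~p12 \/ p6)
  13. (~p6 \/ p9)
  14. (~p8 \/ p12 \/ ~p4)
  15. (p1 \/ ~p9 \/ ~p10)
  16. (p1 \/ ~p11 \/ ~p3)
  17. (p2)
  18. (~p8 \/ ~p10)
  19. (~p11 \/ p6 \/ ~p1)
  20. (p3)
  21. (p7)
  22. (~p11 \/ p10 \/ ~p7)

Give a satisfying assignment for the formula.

p1=T  p2=T  p3=T  p4=F  p5=F  p6=F  p7=T  p8=F  p9=F  p10=F  p11=F  p12=F

Check each clause:
  1. (p1 \/ ~p5 \/ ~p3) — p1 is true.
  2. (~p1 \/ p7 \/ ~p12) — ~p12 is true.
  3. (p1 \/ ~p11) — p1 is true.
  4. (p1) — p1 is true.
  5. (~p5 \/ ~p1 \/ ~p2) — ~p5 is true.
  6. (p7 \/ ~p3 \/ ~p1) — p7 is true.
  7. (~p3 \/ ~p9 \/ ~p2) — ~p9 is true.
  8. (~p6 \/ p1 \/ ~p4) — p1 is true.
  9. (~p4 \/ p9) — ~p4 is true.
  10. (~p9 \/ ~p5 \/ ~p8) — ~p8 is true.
  11. (~p8 \/ ~p1) — ~p8 is true.
  12. (~p12 \/ ~p10 \/ p6) — ~p12 is true.
  13. (p9 \/ ~p6) — ~p6 is true.
  14. (~p4 \/ p12 \/ ~p8) — ~p8 is true.
  15. (~p10 \/ p1 \/ ~p9) — p1 is true.
  16. (~p11 \/ ~p3 \/ p1) — p1 is true.
  17. (p2) — p2 is true.
  18. (~p10 \/ ~p8) — ~p8 is true.
  19. (~p11 \/ ~p1 \/ p6) — ~p11 is true.
  20. (p3) — p3 is true.
  21. (p7) — p7 is true.
  22. (p10 \/ ~p11 \/ ~p7) — ~p11 is true.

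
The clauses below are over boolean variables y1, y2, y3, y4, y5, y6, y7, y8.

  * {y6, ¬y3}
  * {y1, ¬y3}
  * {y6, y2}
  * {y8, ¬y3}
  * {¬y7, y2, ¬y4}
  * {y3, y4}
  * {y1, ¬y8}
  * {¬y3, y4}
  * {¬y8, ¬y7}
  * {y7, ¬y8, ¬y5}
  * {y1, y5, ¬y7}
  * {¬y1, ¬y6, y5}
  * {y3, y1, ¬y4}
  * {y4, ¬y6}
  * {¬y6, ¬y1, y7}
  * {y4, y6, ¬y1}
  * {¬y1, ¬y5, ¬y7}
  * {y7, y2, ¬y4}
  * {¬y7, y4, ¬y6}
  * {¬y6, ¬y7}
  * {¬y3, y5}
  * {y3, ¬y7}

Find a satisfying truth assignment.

y1=True  y2=True  y3=False  y4=True  y5=True  y6=False  y7=False  y8=False

Check each clause:
  1. {¬y3, y6} — ¬y3 is true.
  2. {y1, ¬y3} — y1 is true.
  3. {y2, y6} — y2 is true.
  4. {y8, ¬y3} — ¬y3 is true.
  5. {¬y7, ¬y4, y2} — ¬y7 is true.
  6. {y4, y3} — y4 is true.
  7. {¬y8, y1} — ¬y8 is true.
  8. {¬y3, y4} — y4 is true.
  9. {¬y7, ¬y8} — ¬y8 is true.
  10. {¬y8, ¬y5, y7} — ¬y8 is true.
  11. {y1, y5, ¬y7} — y1 is true.
  12. {¬y6, y5, ¬y1} — ¬y6 is true.
  13. {¬y4, y3, y1} — y1 is true.
  14. {y4, ¬y6} — ¬y6 is true.
  15. {y7, ¬y6, ¬y1} — ¬y6 is true.
  16. {y4, y6, ¬y1} — y4 is true.
  17. {¬y5, ¬y1, ¬y7} — ¬y7 is true.
  18. {y7, y2, ¬y4} — y2 is true.
  19. {¬y6, y4, ¬y7} — ¬y7 is true.
  20. {¬y6, ¬y7} — ¬y7 is true.
  21. {¬y3, y5} — y5 is true.
  22. {¬y7, y3} — ¬y7 is true.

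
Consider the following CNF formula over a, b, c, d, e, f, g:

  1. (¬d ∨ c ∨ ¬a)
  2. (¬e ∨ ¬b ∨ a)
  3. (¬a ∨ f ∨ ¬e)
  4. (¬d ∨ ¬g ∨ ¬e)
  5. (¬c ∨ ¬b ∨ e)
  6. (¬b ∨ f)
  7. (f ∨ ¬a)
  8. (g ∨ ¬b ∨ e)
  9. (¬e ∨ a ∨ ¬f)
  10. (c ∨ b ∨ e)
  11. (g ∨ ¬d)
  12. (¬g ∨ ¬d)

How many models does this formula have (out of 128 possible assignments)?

Split on e, then a.
  e=1, a=1: forces d=0; f=1; b, c, g free → 2^3 = 8.
  e=1, a=0: remaining (b,c,d,f,g) ∈ {(0,0,0,0,0); (0,0,0,0,1); (0,1,0,0,0); (0,1,0,0,1)} — 4.
  e=0, a=1: remaining (b,c,d,f,g) ∈ {(0,1,0,1,0); (0,1,0,1,1); (1,0,0,1,1)} — 3.
  e=0, a=0: 5 of the 32 assignments to (b,c,d,f,g) work.
Total: 8 + 4 + 3 + 5 = 20.

20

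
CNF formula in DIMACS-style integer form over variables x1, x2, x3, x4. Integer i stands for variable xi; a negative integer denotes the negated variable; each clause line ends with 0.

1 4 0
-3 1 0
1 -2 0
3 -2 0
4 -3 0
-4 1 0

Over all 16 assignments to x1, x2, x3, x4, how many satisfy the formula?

The models are:
  x1=T x2=F x3=F x4=F
  x1=T x2=F x3=F x4=T
  x1=T x2=F x3=T x4=T
  x1=T x2=T x3=T x4=T
That's 4 in total.

4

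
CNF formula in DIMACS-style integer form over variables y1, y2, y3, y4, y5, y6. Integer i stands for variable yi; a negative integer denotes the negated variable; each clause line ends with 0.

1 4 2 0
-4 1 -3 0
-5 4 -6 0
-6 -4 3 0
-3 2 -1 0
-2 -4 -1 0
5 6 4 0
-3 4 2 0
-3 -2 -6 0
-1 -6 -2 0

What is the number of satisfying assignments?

13

Split on y4, then y2.
  y4=T, y2=T: remaining (y1,y3,y5,y6) ∈ {(F,F,F,F); (F,F,T,F)} — 2.
  y4=T, y2=F: remaining (y1,y3,y5,y6) ∈ {(F,F,F,F); (F,F,T,F); (T,F,F,F); (T,F,T,F)} — 4.
  y4=F, y2=T: 5 of the 16 assignments to (y1,y3,y5,y6) work.
  y4=F, y2=F: remaining (y1,y3,y5,y6) ∈ {(T,F,F,T); (T,F,T,F)} — 2.
Total: 2 + 4 + 5 + 2 = 13.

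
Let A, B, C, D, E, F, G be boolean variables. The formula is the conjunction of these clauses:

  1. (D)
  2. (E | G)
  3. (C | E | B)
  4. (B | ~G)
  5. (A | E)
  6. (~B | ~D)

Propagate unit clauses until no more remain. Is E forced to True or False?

Unit clause (D) sets D = True.
In (~D | ~B), ~D is now false; ~B must hold, so B = False.
(~G | B): since B = False, the clause reduces to (~G). G = False.
(G | E): since G = False, the clause reduces to (E). E = True.

True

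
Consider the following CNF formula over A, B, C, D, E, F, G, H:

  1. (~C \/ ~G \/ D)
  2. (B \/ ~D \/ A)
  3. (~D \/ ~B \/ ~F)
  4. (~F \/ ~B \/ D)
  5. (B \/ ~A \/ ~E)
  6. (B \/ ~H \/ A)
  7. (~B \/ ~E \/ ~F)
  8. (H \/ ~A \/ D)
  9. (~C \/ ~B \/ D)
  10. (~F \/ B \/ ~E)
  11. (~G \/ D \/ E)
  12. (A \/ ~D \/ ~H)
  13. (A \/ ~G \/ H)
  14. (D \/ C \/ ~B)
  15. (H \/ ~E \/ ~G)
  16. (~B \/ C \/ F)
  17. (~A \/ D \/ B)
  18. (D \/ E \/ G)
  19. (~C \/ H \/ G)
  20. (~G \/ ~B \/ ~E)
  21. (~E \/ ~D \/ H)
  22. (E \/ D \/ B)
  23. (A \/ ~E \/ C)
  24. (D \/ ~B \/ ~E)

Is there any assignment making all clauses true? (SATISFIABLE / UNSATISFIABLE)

SATISFIABLE

Branch on A: take A = True.
Branch on B: take B = False.
  then E is forced to False.
  then D is forced to True.
Try C = False.
F, G, H are now unconstrained; take F = False, G = False, H = True.
Every clause has at least one true literal under this assignment.
So A=T, B=F, C=F, D=T, E=F, F=F, G=F, H=T is a satisfying assignment.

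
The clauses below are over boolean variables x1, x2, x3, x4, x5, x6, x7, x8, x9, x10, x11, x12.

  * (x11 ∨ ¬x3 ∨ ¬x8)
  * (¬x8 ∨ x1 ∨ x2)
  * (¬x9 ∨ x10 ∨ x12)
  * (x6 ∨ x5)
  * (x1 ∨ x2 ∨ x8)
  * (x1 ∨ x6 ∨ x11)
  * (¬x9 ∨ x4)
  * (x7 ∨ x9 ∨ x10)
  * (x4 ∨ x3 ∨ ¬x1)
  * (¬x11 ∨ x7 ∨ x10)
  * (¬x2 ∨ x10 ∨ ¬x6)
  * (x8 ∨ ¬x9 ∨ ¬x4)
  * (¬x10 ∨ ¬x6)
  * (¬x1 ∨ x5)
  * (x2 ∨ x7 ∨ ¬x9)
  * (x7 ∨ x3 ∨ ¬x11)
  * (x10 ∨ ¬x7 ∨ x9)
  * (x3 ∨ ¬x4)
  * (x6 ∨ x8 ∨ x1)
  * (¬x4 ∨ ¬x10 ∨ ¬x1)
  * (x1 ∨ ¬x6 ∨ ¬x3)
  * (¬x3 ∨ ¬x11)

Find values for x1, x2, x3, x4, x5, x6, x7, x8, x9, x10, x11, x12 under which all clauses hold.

x1=True, x2=False, x3=True, x4=False, x5=True, x6=False, x7=False, x8=False, x9=False, x10=True, x11=False, x12=True

Check each clause:
  1. (x11 ∨ ¬x8 ∨ ¬x3) — ¬x8 is true.
  2. (x2 ∨ ¬x8 ∨ x1) — ¬x8 is true.
  3. (x10 ∨ ¬x9 ∨ x12) — x10 is true.
  4. (x6 ∨ x5) — x5 is true.
  5. (x2 ∨ x8 ∨ x1) — x1 is true.
  6. (x11 ∨ x1 ∨ x6) — x1 is true.
  7. (¬x9 ∨ x4) — ¬x9 is true.
  8. (x10 ∨ x9 ∨ x7) — x10 is true.
  9. (x4 ∨ x3 ∨ ¬x1) — x3 is true.
  10. (¬x11 ∨ x7 ∨ x10) — x10 is true.
  11. (¬x6 ∨ x10 ∨ ¬x2) — x10 is true.
  12. (¬x9 ∨ x8 ∨ ¬x4) — ¬x4 is true.
  13. (¬x6 ∨ ¬x10) — ¬x6 is true.
  14. (¬x1 ∨ x5) — x5 is true.
  15. (x2 ∨ x7 ∨ ¬x9) — ¬x9 is true.
  16. (x3 ∨ x7 ∨ ¬x11) — x3 is true.
  17. (¬x7 ∨ x10 ∨ x9) — x10 is true.
  18. (¬x4 ∨ x3) — x3 is true.
  19. (x6 ∨ x1 ∨ x8) — x1 is true.
  20. (¬x4 ∨ ¬x10 ∨ ¬x1) — ¬x4 is true.
  21. (¬x3 ∨ ¬x6 ∨ x1) — x1 is true.
  22. (¬x3 ∨ ¬x11) — ¬x11 is true.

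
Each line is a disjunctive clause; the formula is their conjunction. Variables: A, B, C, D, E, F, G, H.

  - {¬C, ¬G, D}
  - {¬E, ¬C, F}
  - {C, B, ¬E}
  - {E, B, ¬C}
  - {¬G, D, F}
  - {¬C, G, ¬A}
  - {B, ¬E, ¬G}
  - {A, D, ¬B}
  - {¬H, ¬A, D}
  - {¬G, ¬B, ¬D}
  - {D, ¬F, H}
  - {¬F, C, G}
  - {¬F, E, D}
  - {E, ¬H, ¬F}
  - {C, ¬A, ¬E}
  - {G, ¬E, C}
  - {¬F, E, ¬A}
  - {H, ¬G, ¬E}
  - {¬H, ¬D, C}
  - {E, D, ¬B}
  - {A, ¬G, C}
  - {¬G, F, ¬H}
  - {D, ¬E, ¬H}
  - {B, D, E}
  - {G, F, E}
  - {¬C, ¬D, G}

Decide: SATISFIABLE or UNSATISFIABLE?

SATISFIABLE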